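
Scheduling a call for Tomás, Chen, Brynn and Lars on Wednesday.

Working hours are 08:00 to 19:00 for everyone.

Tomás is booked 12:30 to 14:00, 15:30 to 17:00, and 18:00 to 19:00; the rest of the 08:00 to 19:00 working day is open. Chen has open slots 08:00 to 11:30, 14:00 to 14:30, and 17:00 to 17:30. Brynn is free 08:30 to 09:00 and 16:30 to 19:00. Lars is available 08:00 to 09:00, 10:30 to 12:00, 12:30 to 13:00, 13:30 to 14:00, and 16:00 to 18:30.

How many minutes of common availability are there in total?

60 minutes

Tomás free within 08:00–19:00: 08:00–12:30, 14:00–15:30, 17:00–18:00.
Tomás ∩ Chen: 08:00–11:30, 14:00–14:30, 17:00–17:30.
Tomás ∩ Chen ∩ Brynn: 08:30–09:00, 17:00–17:30.
Tomás ∩ Chen ∩ Brynn ∩ Lars: 08:30–09:00, 17:00–17:30.
Total common minutes: 30 + 30 = 60.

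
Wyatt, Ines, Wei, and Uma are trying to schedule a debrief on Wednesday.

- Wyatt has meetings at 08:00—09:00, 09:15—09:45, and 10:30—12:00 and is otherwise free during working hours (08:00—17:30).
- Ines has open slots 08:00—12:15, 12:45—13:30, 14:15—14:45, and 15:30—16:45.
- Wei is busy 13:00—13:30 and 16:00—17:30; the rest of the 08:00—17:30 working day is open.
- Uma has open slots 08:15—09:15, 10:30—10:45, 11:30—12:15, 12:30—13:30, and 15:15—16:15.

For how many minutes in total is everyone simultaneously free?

75 minutes

Wyatt free within 08:00–17:30: 09:00–09:15, 09:45–10:30, 12:00–17:30.
Wei free within 08:00–17:30: 08:00–13:00, 13:30–16:00.
Wyatt ∩ Ines: 09:00–09:15, 09:45–10:30, 12:00–12:15, 12:45–13:30, 14:15–14:45, 15:30–16:45.
Wyatt ∩ Ines ∩ Wei: 09:00–09:15, 09:45–10:30, 12:00–12:15, 12:45–13:00, 14:15–14:45, 15:30–16:00.
Wyatt ∩ Ines ∩ Wei ∩ Uma: 09:00–09:15, 12:00–12:15, 12:45–13:00, 15:30–16:00.
Total common minutes: 15 + 15 + 15 + 30 = 75.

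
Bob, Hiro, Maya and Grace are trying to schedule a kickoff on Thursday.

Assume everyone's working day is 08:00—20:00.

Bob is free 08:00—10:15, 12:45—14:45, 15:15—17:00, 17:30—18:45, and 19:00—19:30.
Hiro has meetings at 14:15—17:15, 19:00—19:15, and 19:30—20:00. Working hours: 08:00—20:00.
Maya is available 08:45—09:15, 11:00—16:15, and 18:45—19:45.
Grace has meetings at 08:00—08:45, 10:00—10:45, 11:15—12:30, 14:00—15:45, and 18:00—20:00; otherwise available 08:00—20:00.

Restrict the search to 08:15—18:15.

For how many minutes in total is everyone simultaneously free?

Hiro free within 08:00–20:00: 08:00–14:15, 17:15–19:00, 19:15–19:30.
Grace free within 08:00–20:00: 08:45–10:00, 10:45–11:15, 12:30–14:00, 15:45–18:00.
Bob ∩ Hiro: 08:00–10:15, 12:45–14:15, 17:30–18:45, 19:15–19:30.
Bob ∩ Hiro ∩ Maya: 08:45–09:15, 12:45–14:15, 19:15–19:30.
Bob ∩ Hiro ∩ Maya ∩ Grace: 08:45–09:15, 12:45–14:00.
Restricted to 08:15–18:15: 08:45–09:15, 12:45–14:00.
Total common minutes: 30 + 75 = 105.

105 minutes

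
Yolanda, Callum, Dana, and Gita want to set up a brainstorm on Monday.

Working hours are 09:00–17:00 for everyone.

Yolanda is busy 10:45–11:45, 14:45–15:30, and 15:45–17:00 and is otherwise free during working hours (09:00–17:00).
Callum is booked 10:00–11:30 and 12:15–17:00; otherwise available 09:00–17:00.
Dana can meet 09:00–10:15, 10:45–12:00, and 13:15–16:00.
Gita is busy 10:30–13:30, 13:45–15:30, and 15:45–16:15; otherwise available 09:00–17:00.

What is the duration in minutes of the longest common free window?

60 minutes

Yolanda free within 09:00–17:00: 09:00–10:45, 11:45–14:45, 15:30–15:45.
Callum free within 09:00–17:00: 09:00–10:00, 11:30–12:15.
Gita free within 09:00–17:00: 09:00–10:30, 13:30–13:45, 15:30–15:45, 16:15–17:00.
Yolanda ∩ Callum: 09:00–10:00, 11:45–12:15.
Yolanda ∩ Callum ∩ Dana: 09:00–10:00, 11:45–12:00.
Yolanda ∩ Callum ∩ Dana ∩ Gita: 09:00–10:00.
Single common window of 60 minutes.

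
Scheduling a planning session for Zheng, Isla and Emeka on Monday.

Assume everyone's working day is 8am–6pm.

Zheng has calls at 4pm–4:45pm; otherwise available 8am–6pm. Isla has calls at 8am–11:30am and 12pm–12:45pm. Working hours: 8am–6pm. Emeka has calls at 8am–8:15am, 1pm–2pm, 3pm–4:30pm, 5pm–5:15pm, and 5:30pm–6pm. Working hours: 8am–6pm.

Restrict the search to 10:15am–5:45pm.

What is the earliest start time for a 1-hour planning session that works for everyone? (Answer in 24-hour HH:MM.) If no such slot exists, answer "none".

14:00

Zheng free within 08:00–18:00: 08:00–16:00, 16:45–18:00.
Isla free within 08:00–18:00: 11:30–12:00, 12:45–18:00.
Emeka free within 08:00–18:00: 08:15–13:00, 14:00–15:00, 16:30–17:00, 17:15–17:30.
Zheng ∩ Isla: 11:30–12:00, 12:45–16:00, 16:45–18:00.
Zheng ∩ Isla ∩ Emeka: 11:30–12:00, 12:45–13:00, 14:00–15:00, 16:45–17:00, 17:15–17:30.
Restricted to 10:15–17:45: 11:30–12:00, 12:45–13:00, 14:00–15:00, 16:45–17:00, 17:15–17:30.
Windows ≥ 60 min: 14:00–15:00.
Earliest such window starts at 14:00.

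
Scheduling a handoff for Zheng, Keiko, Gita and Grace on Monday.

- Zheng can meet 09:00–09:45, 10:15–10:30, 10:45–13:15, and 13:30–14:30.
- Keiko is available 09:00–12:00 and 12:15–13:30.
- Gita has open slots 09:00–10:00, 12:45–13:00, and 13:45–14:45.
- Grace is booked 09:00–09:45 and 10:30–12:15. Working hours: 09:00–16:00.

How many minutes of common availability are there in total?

Grace free within 09:00–16:00: 09:45–10:30, 12:15–16:00.
Zheng ∩ Keiko: 09:00–09:45, 10:15–10:30, 10:45–12:00, 12:15–13:15.
Zheng ∩ Keiko ∩ Gita: 09:00–09:45, 12:45–13:00.
Zheng ∩ Keiko ∩ Gita ∩ Grace: 12:45–13:00.
Total common minutes: 15.

15 minutes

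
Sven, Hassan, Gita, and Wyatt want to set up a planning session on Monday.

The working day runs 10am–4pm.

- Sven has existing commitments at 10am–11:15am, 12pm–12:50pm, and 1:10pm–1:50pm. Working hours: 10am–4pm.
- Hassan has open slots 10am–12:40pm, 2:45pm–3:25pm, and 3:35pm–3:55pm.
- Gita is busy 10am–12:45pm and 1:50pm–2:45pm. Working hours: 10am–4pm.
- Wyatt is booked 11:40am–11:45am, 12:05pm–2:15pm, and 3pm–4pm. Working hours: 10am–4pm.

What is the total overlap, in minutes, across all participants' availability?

15 minutes

Sven free within 10:00–16:00: 11:15–12:00, 12:50–13:10, 13:50–16:00.
Gita free within 10:00–16:00: 12:45–13:50, 14:45–16:00.
Wyatt free within 10:00–16:00: 10:00–11:40, 11:45–12:05, 14:15–15:00.
Sven ∩ Hassan: 11:15–12:00, 14:45–15:25, 15:35–15:55.
Sven ∩ Hassan ∩ Gita: 14:45–15:25, 15:35–15:55.
Sven ∩ Hassan ∩ Gita ∩ Wyatt: 14:45–15:00.
Total common minutes: 15.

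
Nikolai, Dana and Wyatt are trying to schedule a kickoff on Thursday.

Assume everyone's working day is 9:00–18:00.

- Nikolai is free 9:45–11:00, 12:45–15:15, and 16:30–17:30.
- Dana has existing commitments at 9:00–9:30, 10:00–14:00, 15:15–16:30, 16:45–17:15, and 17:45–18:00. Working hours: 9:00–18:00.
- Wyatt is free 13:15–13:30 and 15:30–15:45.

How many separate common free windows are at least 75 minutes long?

0

Dana free within 09:00–18:00: 09:30–10:00, 14:00–15:15, 16:30–16:45, 17:15–17:45.
Nikolai ∩ Dana: 09:45–10:00, 14:00–15:15, 16:30–16:45, 17:15–17:30.
Nikolai ∩ Dana ∩ Wyatt: (none).
Windows ≥ 75 min: (none).
That's 0 windows.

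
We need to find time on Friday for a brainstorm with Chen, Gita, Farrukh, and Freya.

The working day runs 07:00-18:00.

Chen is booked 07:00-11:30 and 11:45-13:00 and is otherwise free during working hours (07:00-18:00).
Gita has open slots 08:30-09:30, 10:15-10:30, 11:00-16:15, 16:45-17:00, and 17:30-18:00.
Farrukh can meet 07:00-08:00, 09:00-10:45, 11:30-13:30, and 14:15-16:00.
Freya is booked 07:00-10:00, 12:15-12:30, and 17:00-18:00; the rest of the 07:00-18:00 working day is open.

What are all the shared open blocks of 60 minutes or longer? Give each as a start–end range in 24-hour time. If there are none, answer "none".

14:15–16:00

Chen free within 07:00–18:00: 11:30–11:45, 13:00–18:00.
Freya free within 07:00–18:00: 10:00–12:15, 12:30–17:00.
Chen ∩ Gita: 11:30–11:45, 13:00–16:15, 16:45–17:00, 17:30–18:00.
Chen ∩ Gita ∩ Farrukh: 11:30–11:45, 13:00–13:30, 14:15–16:00.
Chen ∩ Gita ∩ Farrukh ∩ Freya: 11:30–11:45, 13:00–13:30, 14:15–16:00.
Windows ≥ 60 min: 14:15–16:00.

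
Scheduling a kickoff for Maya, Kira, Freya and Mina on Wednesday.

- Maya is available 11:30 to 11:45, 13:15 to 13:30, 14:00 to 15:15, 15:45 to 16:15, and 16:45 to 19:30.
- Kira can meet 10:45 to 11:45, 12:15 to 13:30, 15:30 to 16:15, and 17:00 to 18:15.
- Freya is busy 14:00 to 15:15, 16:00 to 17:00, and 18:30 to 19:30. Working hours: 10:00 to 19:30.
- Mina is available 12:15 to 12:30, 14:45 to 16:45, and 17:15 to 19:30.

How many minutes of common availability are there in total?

Freya free within 10:00–19:30: 10:00–14:00, 15:15–16:00, 17:00–18:30.
Maya ∩ Kira: 11:30–11:45, 13:15–13:30, 15:45–16:15, 17:00–18:15.
Maya ∩ Kira ∩ Freya: 11:30–11:45, 13:15–13:30, 15:45–16:00, 17:00–18:15.
Maya ∩ Kira ∩ Freya ∩ Mina: 15:45–16:00, 17:15–18:15.
Total common minutes: 15 + 60 = 75.

75 minutes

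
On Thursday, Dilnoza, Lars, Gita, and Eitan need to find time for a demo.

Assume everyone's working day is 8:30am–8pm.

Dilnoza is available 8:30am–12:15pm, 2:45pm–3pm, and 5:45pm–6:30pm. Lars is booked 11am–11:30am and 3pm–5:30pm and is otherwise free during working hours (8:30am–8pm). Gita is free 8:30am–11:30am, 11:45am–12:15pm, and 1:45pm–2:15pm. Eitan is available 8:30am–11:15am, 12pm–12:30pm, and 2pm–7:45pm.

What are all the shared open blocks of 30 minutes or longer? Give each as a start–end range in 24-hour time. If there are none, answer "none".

08:30–11:00

Lars free within 08:30–20:00: 08:30–11:00, 11:30–15:00, 17:30–20:00.
Dilnoza ∩ Lars: 08:30–11:00, 11:30–12:15, 14:45–15:00, 17:45–18:30.
Dilnoza ∩ Lars ∩ Gita: 08:30–11:00, 11:45–12:15.
Dilnoza ∩ Lars ∩ Gita ∩ Eitan: 08:30–11:00, 12:00–12:15.
Windows ≥ 30 min: 08:30–11:00.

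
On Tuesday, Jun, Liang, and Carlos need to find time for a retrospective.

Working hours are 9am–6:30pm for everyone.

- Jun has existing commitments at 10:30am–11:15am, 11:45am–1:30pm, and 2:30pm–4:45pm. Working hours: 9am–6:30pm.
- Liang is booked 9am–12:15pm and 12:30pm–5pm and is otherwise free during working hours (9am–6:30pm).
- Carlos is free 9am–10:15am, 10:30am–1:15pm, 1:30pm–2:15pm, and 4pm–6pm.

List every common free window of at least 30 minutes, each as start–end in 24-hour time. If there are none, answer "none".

Jun free within 09:00–18:30: 09:00–10:30, 11:15–11:45, 13:30–14:30, 16:45–18:30.
Liang free within 09:00–18:30: 12:15–12:30, 17:00–18:30.
Jun ∩ Liang: 17:00–18:30.
Jun ∩ Liang ∩ Carlos: 17:00–18:00.
Windows ≥ 30 min: 17:00–18:00.

17:00–18:00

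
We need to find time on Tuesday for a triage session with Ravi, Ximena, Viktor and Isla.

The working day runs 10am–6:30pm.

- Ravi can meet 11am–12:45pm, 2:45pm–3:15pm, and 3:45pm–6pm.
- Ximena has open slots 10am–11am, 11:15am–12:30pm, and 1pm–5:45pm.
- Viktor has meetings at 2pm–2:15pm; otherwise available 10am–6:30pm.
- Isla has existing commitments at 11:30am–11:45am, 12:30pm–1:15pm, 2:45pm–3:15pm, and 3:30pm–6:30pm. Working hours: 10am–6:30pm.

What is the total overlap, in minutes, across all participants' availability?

Viktor free within 10:00–18:30: 10:00–14:00, 14:15–18:30.
Isla free within 10:00–18:30: 10:00–11:30, 11:45–12:30, 13:15–14:45, 15:15–15:30.
Ravi ∩ Ximena: 11:15–12:30, 14:45–15:15, 15:45–17:45.
Ravi ∩ Ximena ∩ Viktor: 11:15–12:30, 14:45–15:15, 15:45–17:45.
Ravi ∩ Ximena ∩ Viktor ∩ Isla: 11:15–11:30, 11:45–12:30.
Total common minutes: 15 + 45 = 60.

60 minutes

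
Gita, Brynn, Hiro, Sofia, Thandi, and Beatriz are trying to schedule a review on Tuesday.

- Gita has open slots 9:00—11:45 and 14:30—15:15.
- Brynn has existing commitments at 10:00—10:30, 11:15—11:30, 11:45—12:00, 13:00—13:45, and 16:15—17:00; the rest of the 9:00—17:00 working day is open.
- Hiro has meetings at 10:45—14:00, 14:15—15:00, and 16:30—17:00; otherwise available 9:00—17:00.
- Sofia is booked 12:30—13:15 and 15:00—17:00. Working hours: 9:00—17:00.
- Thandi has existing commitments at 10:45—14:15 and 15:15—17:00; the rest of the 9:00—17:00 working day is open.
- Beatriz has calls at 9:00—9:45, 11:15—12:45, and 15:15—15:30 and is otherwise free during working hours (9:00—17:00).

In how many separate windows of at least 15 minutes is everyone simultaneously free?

Brynn free within 09:00–17:00: 09:00–10:00, 10:30–11:15, 11:30–11:45, 12:00–13:00, 13:45–16:15.
Hiro free within 09:00–17:00: 09:00–10:45, 14:00–14:15, 15:00–16:30.
Sofia free within 09:00–17:00: 09:00–12:30, 13:15–15:00.
Thandi free within 09:00–17:00: 09:00–10:45, 14:15–15:15.
Beatriz free within 09:00–17:00: 09:45–11:15, 12:45–15:15, 15:30–17:00.
Gita ∩ Brynn: 09:00–10:00, 10:30–11:15, 11:30–11:45, 14:30–15:15.
Gita ∩ Brynn ∩ Hiro: 09:00–10:00, 10:30–10:45, 15:00–15:15.
Gita ∩ Brynn ∩ Hiro ∩ Sofia: 09:00–10:00, 10:30–10:45.
Gita ∩ Brynn ∩ Hiro ∩ Sofia ∩ Thandi: 09:00–10:00, 10:30–10:45.
Gita ∩ Brynn ∩ Hiro ∩ Sofia ∩ Thandi ∩ Beatriz: 09:45–10:00, 10:30–10:45.
Windows ≥ 15 min: 09:45–10:00, 10:30–10:45.
That's 2 windows.

2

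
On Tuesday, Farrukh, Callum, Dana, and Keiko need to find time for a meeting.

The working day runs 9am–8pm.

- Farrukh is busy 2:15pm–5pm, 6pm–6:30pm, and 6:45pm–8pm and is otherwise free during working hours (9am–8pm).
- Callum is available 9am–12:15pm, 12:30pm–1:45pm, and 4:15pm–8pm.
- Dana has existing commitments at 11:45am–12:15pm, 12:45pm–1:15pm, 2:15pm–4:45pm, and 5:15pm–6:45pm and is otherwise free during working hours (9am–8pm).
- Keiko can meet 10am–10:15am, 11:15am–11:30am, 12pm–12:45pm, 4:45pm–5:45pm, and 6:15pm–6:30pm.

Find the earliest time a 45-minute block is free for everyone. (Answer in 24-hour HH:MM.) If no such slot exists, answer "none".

Farrukh free within 09:00–20:00: 09:00–14:15, 17:00–18:00, 18:30–18:45.
Dana free within 09:00–20:00: 09:00–11:45, 12:15–12:45, 13:15–14:15, 16:45–17:15, 18:45–20:00.
Farrukh ∩ Callum: 09:00–12:15, 12:30–13:45, 17:00–18:00, 18:30–18:45.
Farrukh ∩ Callum ∩ Dana: 09:00–11:45, 12:30–12:45, 13:15–13:45, 17:00–17:15.
Farrukh ∩ Callum ∩ Dana ∩ Keiko: 10:00–10:15, 11:15–11:30, 12:30–12:45, 17:00–17:15.
Windows ≥ 45 min: (none).

none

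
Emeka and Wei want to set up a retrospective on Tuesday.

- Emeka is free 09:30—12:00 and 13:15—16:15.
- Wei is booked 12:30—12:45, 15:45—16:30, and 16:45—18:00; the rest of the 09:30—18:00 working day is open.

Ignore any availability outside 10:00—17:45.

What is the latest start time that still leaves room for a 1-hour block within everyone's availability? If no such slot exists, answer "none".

14:45

Wei free within 09:30–18:00: 09:30–12:30, 12:45–15:45, 16:30–16:45.
Emeka ∩ Wei: 09:30–12:00, 13:15–15:45.
Restricted to 10:00–17:45: 10:00–12:00, 13:15–15:45.
Windows ≥ 60 min: 10:00–12:00, 13:15–15:45.
Latest start in the last window 13:15–15:45 is 15:45 − 60 min = 14:45.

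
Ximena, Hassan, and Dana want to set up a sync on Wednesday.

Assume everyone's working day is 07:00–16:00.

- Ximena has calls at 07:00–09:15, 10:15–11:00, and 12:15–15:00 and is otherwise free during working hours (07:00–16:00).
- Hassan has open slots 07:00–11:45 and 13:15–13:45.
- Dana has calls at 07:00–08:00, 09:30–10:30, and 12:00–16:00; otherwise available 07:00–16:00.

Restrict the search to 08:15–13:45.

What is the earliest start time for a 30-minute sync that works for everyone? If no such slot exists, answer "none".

11:00

Ximena free within 07:00–16:00: 09:15–10:15, 11:00–12:15, 15:00–16:00.
Dana free within 07:00–16:00: 08:00–09:30, 10:30–12:00.
Ximena ∩ Hassan: 09:15–10:15, 11:00–11:45.
Ximena ∩ Hassan ∩ Dana: 09:15–09:30, 11:00–11:45.
Restricted to 08:15–13:45: 09:15–09:30, 11:00–11:45.
Windows ≥ 30 min: 11:00–11:45.
Earliest such window starts at 11:00.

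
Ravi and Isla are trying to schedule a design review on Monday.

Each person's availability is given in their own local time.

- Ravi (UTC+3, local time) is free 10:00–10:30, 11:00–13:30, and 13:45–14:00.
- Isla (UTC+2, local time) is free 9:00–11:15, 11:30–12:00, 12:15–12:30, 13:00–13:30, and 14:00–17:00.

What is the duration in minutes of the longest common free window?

Ravi → UTC: 07:00–07:30, 08:00–10:30, 10:45–11:00.
Isla → UTC: 07:00–09:15, 09:30–10:00, 10:15–10:30, 11:00–11:30, 12:00–15:00.
Ravi ∩ Isla: 07:00–07:30, 08:00–09:15, 09:30–10:00, 10:15–10:30.
Common window lengths: 30, 75, 30, 15 min; longest is 75.

75 minutes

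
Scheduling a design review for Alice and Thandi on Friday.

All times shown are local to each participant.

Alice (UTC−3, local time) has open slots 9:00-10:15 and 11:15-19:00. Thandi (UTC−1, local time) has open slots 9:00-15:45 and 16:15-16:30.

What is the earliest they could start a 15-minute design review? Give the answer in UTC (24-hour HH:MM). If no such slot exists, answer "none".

12:00

Alice → UTC: 12:00–13:15, 14:15–22:00.
Thandi → UTC: 10:00–16:45, 17:15–17:30.
Alice ∩ Thandi: 12:00–13:15, 14:15–16:45, 17:15–17:30.
Windows ≥ 15 min: 12:00–13:15, 14:15–16:45, 17:15–17:30.
Earliest such window starts at 12:00.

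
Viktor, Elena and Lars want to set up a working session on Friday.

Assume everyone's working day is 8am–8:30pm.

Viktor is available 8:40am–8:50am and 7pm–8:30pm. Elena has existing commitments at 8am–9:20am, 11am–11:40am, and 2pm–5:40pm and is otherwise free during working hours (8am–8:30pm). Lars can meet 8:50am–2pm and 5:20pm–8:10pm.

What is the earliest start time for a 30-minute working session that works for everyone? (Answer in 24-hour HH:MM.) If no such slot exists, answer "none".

Elena free within 08:00–20:30: 09:20–11:00, 11:40–14:00, 17:40–20:30.
Viktor ∩ Elena: 19:00–20:30.
Viktor ∩ Elena ∩ Lars: 19:00–20:10.
Windows ≥ 30 min: 19:00–20:10.
Earliest such window starts at 19:00.

19:00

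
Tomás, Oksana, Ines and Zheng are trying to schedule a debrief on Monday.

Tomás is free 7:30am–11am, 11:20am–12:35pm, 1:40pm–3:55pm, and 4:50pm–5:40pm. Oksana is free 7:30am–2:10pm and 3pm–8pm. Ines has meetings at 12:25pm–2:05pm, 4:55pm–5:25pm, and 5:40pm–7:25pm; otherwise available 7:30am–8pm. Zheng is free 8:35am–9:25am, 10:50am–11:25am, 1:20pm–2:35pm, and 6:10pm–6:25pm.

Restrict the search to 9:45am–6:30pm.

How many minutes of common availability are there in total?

Ines free within 07:30–20:00: 07:30–12:25, 14:05–16:55, 17:25–17:40, 19:25–20:00.
Tomás ∩ Oksana: 07:30–11:00, 11:20–12:35, 13:40–14:10, 15:00–15:55, 16:50–17:40.
Tomás ∩ Oksana ∩ Ines: 07:30–11:00, 11:20–12:25, 14:05–14:10, 15:00–15:55, 16:50–16:55, 17:25–17:40.
Tomás ∩ Oksana ∩ Ines ∩ Zheng: 08:35–09:25, 10:50–11:00, 11:20–11:25, 14:05–14:10.
Restricted to 09:45–18:30: 10:50–11:00, 11:20–11:25, 14:05–14:10.
Total common minutes: 10 + 5 + 5 = 20.

20 minutes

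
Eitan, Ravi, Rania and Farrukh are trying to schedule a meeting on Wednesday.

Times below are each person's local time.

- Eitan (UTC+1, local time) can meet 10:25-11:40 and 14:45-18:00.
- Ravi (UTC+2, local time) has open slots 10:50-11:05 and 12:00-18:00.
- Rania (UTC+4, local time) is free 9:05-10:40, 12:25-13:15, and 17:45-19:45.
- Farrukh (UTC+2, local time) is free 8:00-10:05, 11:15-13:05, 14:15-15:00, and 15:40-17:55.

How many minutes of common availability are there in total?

Eitan → UTC: 09:25–10:40, 13:45–17:00.
Ravi → UTC: 08:50–09:05, 10:00–16:00.
Rania → UTC: 05:05–06:40, 08:25–09:15, 13:45–15:45.
Farrukh → UTC: 06:00–08:05, 09:15–11:05, 12:15–13:00, 13:40–15:55.
Eitan ∩ Ravi: 10:00–10:40, 13:45–16:00.
Eitan ∩ Ravi ∩ Rania: 13:45–15:45.
Eitan ∩ Ravi ∩ Rania ∩ Farrukh: 13:45–15:45.
Total common minutes: 120.

120 minutes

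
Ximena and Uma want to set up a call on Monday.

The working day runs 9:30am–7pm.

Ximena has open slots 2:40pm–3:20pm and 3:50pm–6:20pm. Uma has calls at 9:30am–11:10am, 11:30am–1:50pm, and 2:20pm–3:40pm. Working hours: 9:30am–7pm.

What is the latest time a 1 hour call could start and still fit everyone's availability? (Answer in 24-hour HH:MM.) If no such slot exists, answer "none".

17:20

Uma free within 09:30–19:00: 11:10–11:30, 13:50–14:20, 15:40–19:00.
Ximena ∩ Uma: 15:50–18:20.
Windows ≥ 60 min: 15:50–18:20.
Latest start in the last window 15:50–18:20 is 18:20 − 60 min = 17:20.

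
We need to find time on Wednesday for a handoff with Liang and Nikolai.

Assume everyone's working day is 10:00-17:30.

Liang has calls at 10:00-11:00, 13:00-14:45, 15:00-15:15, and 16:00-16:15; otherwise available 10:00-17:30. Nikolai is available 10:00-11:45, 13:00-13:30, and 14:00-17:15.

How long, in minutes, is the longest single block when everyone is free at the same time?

Liang free within 10:00–17:30: 11:00–13:00, 14:45–15:00, 15:15–16:00, 16:15–17:30.
Liang ∩ Nikolai: 11:00–11:45, 14:45–15:00, 15:15–16:00, 16:15–17:15.
Common window lengths: 45, 15, 45, 60 min; longest is 60.

60 minutes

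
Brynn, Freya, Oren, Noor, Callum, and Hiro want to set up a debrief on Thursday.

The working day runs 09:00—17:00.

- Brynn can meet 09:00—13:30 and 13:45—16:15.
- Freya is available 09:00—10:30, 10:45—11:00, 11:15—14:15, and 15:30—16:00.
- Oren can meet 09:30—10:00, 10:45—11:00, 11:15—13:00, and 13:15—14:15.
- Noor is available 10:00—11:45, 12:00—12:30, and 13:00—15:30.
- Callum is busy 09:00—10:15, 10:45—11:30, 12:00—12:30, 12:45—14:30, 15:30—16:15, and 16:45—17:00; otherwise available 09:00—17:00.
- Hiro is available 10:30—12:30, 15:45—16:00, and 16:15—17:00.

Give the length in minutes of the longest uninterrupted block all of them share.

15 minutes

Callum free within 09:00–17:00: 10:15–10:45, 11:30–12:00, 12:30–12:45, 14:30–15:30, 16:15–16:45.
Brynn ∩ Freya: 09:00–10:30, 10:45–11:00, 11:15–13:30, 13:45–14:15, 15:30–16:00.
Brynn ∩ Freya ∩ Oren: 09:30–10:00, 10:45–11:00, 11:15–13:00, 13:15–13:30, 13:45–14:15.
Brynn ∩ Freya ∩ Oren ∩ Noor: 10:45–11:00, 11:15–11:45, 12:00–12:30, 13:15–13:30, 13:45–14:15.
Brynn ∩ Freya ∩ Oren ∩ Noor ∩ Callum: 11:30–11:45.
Brynn ∩ Freya ∩ Oren ∩ Noor ∩ Callum ∩ Hiro: 11:30–11:45.
Single common window of 15 minutes.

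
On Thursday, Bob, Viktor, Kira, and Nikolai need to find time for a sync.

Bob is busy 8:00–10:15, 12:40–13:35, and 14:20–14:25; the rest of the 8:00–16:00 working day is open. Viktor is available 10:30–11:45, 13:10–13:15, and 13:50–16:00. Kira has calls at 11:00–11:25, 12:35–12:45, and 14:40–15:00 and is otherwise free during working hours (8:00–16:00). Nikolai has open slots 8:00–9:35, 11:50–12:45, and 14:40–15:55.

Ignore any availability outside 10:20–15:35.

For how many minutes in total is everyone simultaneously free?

Bob free within 08:00–16:00: 10:15–12:40, 13:35–14:20, 14:25–16:00.
Kira free within 08:00–16:00: 08:00–11:00, 11:25–12:35, 12:45–14:40, 15:00–16:00.
Bob ∩ Viktor: 10:30–11:45, 13:50–14:20, 14:25–16:00.
Bob ∩ Viktor ∩ Kira: 10:30–11:00, 11:25–11:45, 13:50–14:20, 14:25–14:40, 15:00–16:00.
Bob ∩ Viktor ∩ Kira ∩ Nikolai: 15:00–15:55.
Restricted to 10:20–15:35: 15:00–15:35.
Total common minutes: 35.

35 minutes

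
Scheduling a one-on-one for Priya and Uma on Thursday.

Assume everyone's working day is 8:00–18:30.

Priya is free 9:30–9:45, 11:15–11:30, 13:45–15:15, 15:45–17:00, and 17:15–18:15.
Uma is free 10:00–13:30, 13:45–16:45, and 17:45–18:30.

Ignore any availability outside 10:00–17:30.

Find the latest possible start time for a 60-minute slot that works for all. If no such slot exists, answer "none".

15:45

Priya ∩ Uma: 11:15–11:30, 13:45–15:15, 15:45–16:45, 17:45–18:15.
Restricted to 10:00–17:30: 11:15–11:30, 13:45–15:15, 15:45–16:45.
Windows ≥ 60 min: 13:45–15:15, 15:45–16:45.
Latest start in the last window 15:45–16:45 is 16:45 − 60 min = 15:45.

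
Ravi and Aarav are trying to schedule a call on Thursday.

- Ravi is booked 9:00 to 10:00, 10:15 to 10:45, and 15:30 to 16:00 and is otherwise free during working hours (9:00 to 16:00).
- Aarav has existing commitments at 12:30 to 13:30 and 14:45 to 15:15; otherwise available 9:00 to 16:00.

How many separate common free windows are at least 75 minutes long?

Ravi free within 09:00–16:00: 10:00–10:15, 10:45–15:30.
Aarav free within 09:00–16:00: 09:00–12:30, 13:30–14:45, 15:15–16:00.
Ravi ∩ Aarav: 10:00–10:15, 10:45–12:30, 13:30–14:45, 15:15–15:30.
Windows ≥ 75 min: 10:45–12:30, 13:30–14:45.
That's 2 windows.

2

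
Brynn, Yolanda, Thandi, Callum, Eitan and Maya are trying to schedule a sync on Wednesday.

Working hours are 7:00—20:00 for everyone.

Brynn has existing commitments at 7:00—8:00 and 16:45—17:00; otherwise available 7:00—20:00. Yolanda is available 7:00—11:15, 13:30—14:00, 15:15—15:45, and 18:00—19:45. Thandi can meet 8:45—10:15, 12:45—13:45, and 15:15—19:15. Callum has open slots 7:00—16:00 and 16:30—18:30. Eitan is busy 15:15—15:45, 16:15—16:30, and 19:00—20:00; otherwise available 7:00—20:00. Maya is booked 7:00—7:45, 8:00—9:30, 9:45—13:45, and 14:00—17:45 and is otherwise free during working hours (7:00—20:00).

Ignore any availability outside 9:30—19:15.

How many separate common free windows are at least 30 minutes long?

Brynn free within 07:00–20:00: 08:00–16:45, 17:00–20:00.
Eitan free within 07:00–20:00: 07:00–15:15, 15:45–16:15, 16:30–19:00.
Maya free within 07:00–20:00: 07:45–08:00, 09:30–09:45, 13:45–14:00, 17:45–20:00.
Brynn ∩ Yolanda: 08:00–11:15, 13:30–14:00, 15:15–15:45, 18:00–19:45.
Brynn ∩ Yolanda ∩ Thandi: 08:45–10:15, 13:30–13:45, 15:15–15:45, 18:00–19:15.
Brynn ∩ Yolanda ∩ Thandi ∩ Callum: 08:45–10:15, 13:30–13:45, 15:15–15:45, 18:00–18:30.
Brynn ∩ Yolanda ∩ Thandi ∩ Callum ∩ Eitan: 08:45–10:15, 13:30–13:45, 18:00–18:30.
Brynn ∩ Yolanda ∩ Thandi ∩ Callum ∩ Eitan ∩ Maya: 09:30–09:45, 18:00–18:30.
Restricted to 09:30–19:15: 09:30–09:45, 18:00–18:30.
Windows ≥ 30 min: 18:00–18:30.
That's 1 window.

1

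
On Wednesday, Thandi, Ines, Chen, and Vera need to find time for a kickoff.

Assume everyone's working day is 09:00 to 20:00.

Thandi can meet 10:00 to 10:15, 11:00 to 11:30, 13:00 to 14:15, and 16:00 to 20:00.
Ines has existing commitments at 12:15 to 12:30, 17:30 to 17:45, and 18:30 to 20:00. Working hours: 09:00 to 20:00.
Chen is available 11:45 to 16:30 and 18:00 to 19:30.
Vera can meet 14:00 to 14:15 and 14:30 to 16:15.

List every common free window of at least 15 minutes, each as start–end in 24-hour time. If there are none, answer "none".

Ines free within 09:00–20:00: 09:00–12:15, 12:30–17:30, 17:45–18:30.
Thandi ∩ Ines: 10:00–10:15, 11:00–11:30, 13:00–14:15, 16:00–17:30, 17:45–18:30.
Thandi ∩ Ines ∩ Chen: 13:00–14:15, 16:00–16:30, 18:00–18:30.
Thandi ∩ Ines ∩ Chen ∩ Vera: 14:00–14:15, 16:00–16:15.
Windows ≥ 15 min: 14:00–14:15, 16:00–16:15.

14:00–14:15, 16:00–16:15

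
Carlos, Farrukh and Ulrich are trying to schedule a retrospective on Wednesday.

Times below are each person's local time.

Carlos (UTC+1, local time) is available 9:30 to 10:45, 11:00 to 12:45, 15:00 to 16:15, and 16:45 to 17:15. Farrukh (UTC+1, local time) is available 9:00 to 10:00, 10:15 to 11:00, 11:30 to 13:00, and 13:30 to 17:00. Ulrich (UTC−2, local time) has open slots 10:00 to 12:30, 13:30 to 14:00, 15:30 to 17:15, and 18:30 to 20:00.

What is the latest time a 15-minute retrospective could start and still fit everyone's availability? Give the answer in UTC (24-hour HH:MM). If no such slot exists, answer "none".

Carlos → UTC: 08:30–09:45, 10:00–11:45, 14:00–15:15, 15:45–16:15.
Farrukh → UTC: 08:00–09:00, 09:15–10:00, 10:30–12:00, 12:30–16:00.
Ulrich → UTC: 12:00–14:30, 15:30–16:00, 17:30–19:15, 20:30–22:00.
Carlos ∩ Farrukh: 08:30–09:00, 09:15–09:45, 10:30–11:45, 14:00–15:15, 15:45–16:00.
Carlos ∩ Farrukh ∩ Ulrich: 14:00–14:30, 15:45–16:00.
Windows ≥ 15 min: 14:00–14:30, 15:45–16:00.
Latest start in the last window 15:45–16:00 is 16:00 − 15 min = 15:45.

15:45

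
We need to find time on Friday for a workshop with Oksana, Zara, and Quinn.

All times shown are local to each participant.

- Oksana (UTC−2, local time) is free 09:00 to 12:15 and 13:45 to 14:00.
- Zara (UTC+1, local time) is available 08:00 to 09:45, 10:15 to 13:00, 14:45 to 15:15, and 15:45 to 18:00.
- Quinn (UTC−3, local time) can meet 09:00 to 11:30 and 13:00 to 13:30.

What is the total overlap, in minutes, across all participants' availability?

Oksana → UTC: 11:00–14:15, 15:45–16:00.
Zara → UTC: 07:00–08:45, 09:15–12:00, 13:45–14:15, 14:45–17:00.
Quinn → UTC: 12:00–14:30, 16:00–16:30.
Oksana ∩ Zara: 11:00–12:00, 13:45–14:15, 15:45–16:00.
Oksana ∩ Zara ∩ Quinn: 13:45–14:15.
Total common minutes: 30.

30 minutes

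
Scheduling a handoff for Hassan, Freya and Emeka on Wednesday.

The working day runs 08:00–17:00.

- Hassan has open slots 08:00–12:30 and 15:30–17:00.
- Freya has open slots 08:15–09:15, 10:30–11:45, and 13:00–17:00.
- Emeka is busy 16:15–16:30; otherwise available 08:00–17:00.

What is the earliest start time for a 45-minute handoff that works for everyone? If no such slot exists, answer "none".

08:15

Emeka free within 08:00–17:00: 08:00–16:15, 16:30–17:00.
Hassan ∩ Freya: 08:15–09:15, 10:30–11:45, 15:30–17:00.
Hassan ∩ Freya ∩ Emeka: 08:15–09:15, 10:30–11:45, 15:30–16:15, 16:30–17:00.
Windows ≥ 45 min: 08:15–09:15, 10:30–11:45, 15:30–16:15.
Earliest such window starts at 08:15.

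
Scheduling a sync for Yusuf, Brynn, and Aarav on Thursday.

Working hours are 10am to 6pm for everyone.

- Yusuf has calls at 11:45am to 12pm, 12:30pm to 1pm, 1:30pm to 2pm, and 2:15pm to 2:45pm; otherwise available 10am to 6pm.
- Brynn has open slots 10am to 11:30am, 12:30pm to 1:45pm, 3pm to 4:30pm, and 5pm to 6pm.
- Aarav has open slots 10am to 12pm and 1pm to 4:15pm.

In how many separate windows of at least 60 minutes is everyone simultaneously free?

Yusuf free within 10:00–18:00: 10:00–11:45, 12:00–12:30, 13:00–13:30, 14:00–14:15, 14:45–18:00.
Yusuf ∩ Brynn: 10:00–11:30, 13:00–13:30, 15:00–16:30, 17:00–18:00.
Yusuf ∩ Brynn ∩ Aarav: 10:00–11:30, 13:00–13:30, 15:00–16:15.
Windows ≥ 60 min: 10:00–11:30, 15:00–16:15.
That's 2 windows.

2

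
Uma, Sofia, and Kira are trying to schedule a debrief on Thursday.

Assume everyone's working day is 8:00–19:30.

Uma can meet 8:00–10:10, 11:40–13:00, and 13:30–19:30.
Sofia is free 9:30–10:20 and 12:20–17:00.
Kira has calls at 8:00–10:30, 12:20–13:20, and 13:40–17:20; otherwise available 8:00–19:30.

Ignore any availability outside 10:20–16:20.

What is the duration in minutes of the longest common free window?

10 minutes

Kira free within 08:00–19:30: 10:30–12:20, 13:20–13:40, 17:20–19:30.
Uma ∩ Sofia: 09:30–10:10, 12:20–13:00, 13:30–17:00.
Uma ∩ Sofia ∩ Kira: 13:30–13:40.
Restricted to 10:20–16:20: 13:30–13:40.
Single common window of 10 minutes.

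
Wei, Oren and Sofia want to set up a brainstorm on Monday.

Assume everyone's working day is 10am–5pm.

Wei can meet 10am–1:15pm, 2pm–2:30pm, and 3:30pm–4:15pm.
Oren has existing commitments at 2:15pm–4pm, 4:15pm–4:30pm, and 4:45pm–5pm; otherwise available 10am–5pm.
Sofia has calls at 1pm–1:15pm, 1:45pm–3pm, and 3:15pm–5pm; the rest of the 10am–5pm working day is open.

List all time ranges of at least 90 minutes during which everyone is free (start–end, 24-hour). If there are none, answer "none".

Oren free within 10:00–17:00: 10:00–14:15, 16:00–16:15, 16:30–16:45.
Sofia free within 10:00–17:00: 10:00–13:00, 13:15–13:45, 15:00–15:15.
Wei ∩ Oren: 10:00–13:15, 14:00–14:15, 16:00–16:15.
Wei ∩ Oren ∩ Sofia: 10:00–13:00.
Windows ≥ 90 min: 10:00–13:00.

10:00–13:00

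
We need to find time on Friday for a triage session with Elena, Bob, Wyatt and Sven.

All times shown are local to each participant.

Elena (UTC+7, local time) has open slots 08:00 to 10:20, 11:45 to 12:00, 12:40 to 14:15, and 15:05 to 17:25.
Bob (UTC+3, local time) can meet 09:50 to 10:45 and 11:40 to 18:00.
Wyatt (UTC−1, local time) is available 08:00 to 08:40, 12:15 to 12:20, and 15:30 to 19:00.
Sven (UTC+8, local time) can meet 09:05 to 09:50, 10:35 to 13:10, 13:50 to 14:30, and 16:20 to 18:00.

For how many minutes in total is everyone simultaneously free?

40 minutes

Elena → UTC: 01:00–03:20, 04:45–05:00, 05:40–07:15, 08:05–10:25.
Bob → UTC: 06:50–07:45, 08:40–15:00.
Wyatt → UTC: 09:00–09:40, 13:15–13:20, 16:30–20:00.
Sven → UTC: 01:05–01:50, 02:35–05:10, 05:50–06:30, 08:20–10:00.
Elena ∩ Bob: 06:50–07:15, 08:40–10:25.
Elena ∩ Bob ∩ Wyatt: 09:00–09:40.
Elena ∩ Bob ∩ Wyatt ∩ Sven: 09:00–09:40.
Total common minutes: 40.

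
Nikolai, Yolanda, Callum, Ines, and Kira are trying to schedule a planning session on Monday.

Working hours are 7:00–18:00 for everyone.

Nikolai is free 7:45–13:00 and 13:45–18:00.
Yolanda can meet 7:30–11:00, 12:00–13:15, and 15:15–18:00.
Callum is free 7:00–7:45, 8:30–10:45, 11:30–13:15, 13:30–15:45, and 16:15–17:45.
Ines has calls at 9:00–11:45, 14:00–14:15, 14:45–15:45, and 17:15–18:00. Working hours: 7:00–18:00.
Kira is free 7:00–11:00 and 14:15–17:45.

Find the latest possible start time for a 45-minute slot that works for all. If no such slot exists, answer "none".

16:30

Ines free within 07:00–18:00: 07:00–09:00, 11:45–14:00, 14:15–14:45, 15:45–17:15.
Nikolai ∩ Yolanda: 07:45–11:00, 12:00–13:00, 15:15–18:00.
Nikolai ∩ Yolanda ∩ Callum: 08:30–10:45, 12:00–13:00, 15:15–15:45, 16:15–17:45.
Nikolai ∩ Yolanda ∩ Callum ∩ Ines: 08:30–09:00, 12:00–13:00, 16:15–17:15.
Nikolai ∩ Yolanda ∩ Callum ∩ Ines ∩ Kira: 08:30–09:00, 16:15–17:15.
Windows ≥ 45 min: 16:15–17:15.
Latest start in the last window 16:15–17:15 is 17:15 − 45 min = 16:30.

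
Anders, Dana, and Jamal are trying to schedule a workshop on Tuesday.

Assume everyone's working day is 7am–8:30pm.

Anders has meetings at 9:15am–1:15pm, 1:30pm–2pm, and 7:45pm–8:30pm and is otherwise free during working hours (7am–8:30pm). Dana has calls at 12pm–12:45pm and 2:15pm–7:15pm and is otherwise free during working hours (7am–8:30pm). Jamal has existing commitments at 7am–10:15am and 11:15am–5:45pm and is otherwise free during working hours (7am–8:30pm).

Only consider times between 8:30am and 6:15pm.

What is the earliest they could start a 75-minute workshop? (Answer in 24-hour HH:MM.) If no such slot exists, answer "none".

Anders free within 07:00–20:30: 07:00–09:15, 13:15–13:30, 14:00–19:45.
Dana free within 07:00–20:30: 07:00–12:00, 12:45–14:15, 19:15–20:30.
Jamal free within 07:00–20:30: 10:15–11:15, 17:45–20:30.
Anders ∩ Dana: 07:00–09:15, 13:15–13:30, 14:00–14:15, 19:15–19:45.
Anders ∩ Dana ∩ Jamal: 19:15–19:45.
Restricted to 08:30–18:15: (none).
Windows ≥ 75 min: (none).

none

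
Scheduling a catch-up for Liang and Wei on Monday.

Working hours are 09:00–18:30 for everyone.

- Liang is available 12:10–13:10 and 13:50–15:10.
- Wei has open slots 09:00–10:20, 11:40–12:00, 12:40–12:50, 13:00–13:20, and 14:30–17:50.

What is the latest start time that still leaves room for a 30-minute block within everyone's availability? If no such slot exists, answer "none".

14:40

Liang ∩ Wei: 12:40–12:50, 13:00–13:10, 14:30–15:10.
Windows ≥ 30 min: 14:30–15:10.
Latest start in the last window 14:30–15:10 is 15:10 − 30 min = 14:40.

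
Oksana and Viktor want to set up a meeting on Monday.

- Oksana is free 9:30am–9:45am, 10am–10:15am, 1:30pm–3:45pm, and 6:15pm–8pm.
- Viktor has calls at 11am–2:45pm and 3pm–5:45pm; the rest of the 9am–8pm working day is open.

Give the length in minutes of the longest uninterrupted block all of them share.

105 minutes

Viktor free within 09:00–20:00: 09:00–11:00, 14:45–15:00, 17:45–20:00.
Oksana ∩ Viktor: 09:30–09:45, 10:00–10:15, 14:45–15:00, 18:15–20:00.
Common window lengths: 15, 15, 15, 105 min; longest is 105.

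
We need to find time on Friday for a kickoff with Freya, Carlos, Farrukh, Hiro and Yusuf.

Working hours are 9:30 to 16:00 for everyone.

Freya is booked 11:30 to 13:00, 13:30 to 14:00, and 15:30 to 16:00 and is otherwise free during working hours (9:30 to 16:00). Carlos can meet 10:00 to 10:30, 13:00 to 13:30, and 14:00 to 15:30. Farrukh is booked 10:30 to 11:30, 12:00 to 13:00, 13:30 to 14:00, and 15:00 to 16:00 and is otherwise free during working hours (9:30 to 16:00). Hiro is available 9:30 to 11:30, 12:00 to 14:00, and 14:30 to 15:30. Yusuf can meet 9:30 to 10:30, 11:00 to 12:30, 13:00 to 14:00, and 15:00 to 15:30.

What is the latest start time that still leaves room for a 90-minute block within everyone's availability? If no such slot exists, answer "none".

Freya free within 09:30–16:00: 09:30–11:30, 13:00–13:30, 14:00–15:30.
Farrukh free within 09:30–16:00: 09:30–10:30, 11:30–12:00, 13:00–13:30, 14:00–15:00.
Freya ∩ Carlos: 10:00–10:30, 13:00–13:30, 14:00–15:30.
Freya ∩ Carlos ∩ Farrukh: 10:00–10:30, 13:00–13:30, 14:00–15:00.
Freya ∩ Carlos ∩ Farrukh ∩ Hiro: 10:00–10:30, 13:00–13:30, 14:30–15:00.
Freya ∩ Carlos ∩ Farrukh ∩ Hiro ∩ Yusuf: 10:00–10:30, 13:00–13:30.
Windows ≥ 90 min: (none).

none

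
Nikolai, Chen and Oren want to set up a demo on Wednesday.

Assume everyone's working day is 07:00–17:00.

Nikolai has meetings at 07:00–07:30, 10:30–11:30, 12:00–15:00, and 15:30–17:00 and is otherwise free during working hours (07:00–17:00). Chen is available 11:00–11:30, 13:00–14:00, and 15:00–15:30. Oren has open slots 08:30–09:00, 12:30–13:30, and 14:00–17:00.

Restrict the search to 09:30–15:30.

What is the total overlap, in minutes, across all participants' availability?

30 minutes

Nikolai free within 07:00–17:00: 07:30–10:30, 11:30–12:00, 15:00–15:30.
Nikolai ∩ Chen: 15:00–15:30.
Nikolai ∩ Chen ∩ Oren: 15:00–15:30.
Restricted to 09:30–15:30: 15:00–15:30.
Total common minutes: 30.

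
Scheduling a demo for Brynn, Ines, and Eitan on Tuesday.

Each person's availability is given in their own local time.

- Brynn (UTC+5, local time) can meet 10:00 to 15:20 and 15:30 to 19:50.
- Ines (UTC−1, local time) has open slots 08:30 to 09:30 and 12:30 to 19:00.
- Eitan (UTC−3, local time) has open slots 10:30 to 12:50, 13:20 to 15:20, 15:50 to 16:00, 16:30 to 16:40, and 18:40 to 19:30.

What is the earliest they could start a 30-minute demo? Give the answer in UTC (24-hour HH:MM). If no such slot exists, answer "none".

Brynn → UTC: 05:00–10:20, 10:30–14:50.
Ines → UTC: 09:30–10:30, 13:30–20:00.
Eitan → UTC: 13:30–15:50, 16:20–18:20, 18:50–19:00, 19:30–19:40, 21:40–22:30.
Brynn ∩ Ines: 09:30–10:20, 13:30–14:50.
Brynn ∩ Ines ∩ Eitan: 13:30–14:50.
Windows ≥ 30 min: 13:30–14:50.
Earliest such window starts at 13:30.

13:30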